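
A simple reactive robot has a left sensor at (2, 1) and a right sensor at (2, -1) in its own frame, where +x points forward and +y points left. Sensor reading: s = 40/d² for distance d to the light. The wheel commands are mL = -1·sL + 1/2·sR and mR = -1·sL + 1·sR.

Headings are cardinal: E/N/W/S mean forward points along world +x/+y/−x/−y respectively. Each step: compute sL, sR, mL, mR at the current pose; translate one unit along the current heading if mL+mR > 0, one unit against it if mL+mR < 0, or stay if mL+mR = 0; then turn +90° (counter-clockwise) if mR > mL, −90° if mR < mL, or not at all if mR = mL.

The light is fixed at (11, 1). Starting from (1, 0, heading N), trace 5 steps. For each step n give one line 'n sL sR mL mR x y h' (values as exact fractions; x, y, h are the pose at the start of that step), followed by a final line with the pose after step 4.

0 20/61 20/41 -210/2501 400/2501 1 0 N
1 8/29 8/29 -4/29 0 1 1 W
2 10/17 5/13 -175/442 -45/221 2 1 S
3 40/53 40/49 -900/2597 160/2597 2 2 E
4 4/13 4/9 -10/117 16/117 1 2 N
final 1 3 W

n=0: pose=(1,0,N); sL=20/61, sR=20/41; mL=-210/2501, mR=400/2501; mL+mR=190/2501 → advance +1; mR−mL=10/41 → turn +1·90°
n=1: pose=(1,1,W); sL=8/29, sR=8/29; mL=-4/29, mR=0; mL+mR=-4/29 → advance -1; mR−mL=4/29 → turn +1·90°
n=2: pose=(2,1,S); sL=10/17, sR=5/13; mL=-175/442, mR=-45/221; mL+mR=-265/442 → advance -1; mR−mL=5/26 → turn +1·90°
n=3: pose=(2,2,E); sL=40/53, sR=40/49; mL=-900/2597, mR=160/2597; mL+mR=-740/2597 → advance -1; mR−mL=20/49 → turn +1·90°
n=4: pose=(1,2,N); sL=4/13, sR=4/9; mL=-10/117, mR=16/117; mL+mR=2/39 → advance +1; mR−mL=2/9 → turn +1·90°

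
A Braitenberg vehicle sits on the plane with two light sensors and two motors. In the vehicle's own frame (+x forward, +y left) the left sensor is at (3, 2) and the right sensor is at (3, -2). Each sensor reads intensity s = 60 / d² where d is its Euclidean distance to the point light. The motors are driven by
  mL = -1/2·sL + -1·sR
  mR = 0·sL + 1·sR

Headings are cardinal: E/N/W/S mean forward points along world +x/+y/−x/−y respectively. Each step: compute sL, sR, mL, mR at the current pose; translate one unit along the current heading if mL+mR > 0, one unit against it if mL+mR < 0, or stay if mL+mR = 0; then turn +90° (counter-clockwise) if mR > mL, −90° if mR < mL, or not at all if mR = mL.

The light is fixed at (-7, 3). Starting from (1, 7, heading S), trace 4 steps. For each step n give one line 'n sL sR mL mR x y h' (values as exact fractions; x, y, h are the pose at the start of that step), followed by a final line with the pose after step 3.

0 60/101 60/37 -7170/3737 60/37 1 7 S
1 6/17 6/13 -141/221 6/13 1 8 E
2 60/89 12/29 -1938/2581 12/29 0 8 N
3 3 15/13 -69/26 15/13 0 7 W
final 1 7 S

n=0: pose=(1,7,S); sL=60/101, sR=60/37; mL=-7170/3737, mR=60/37; mL+mR=-30/101 → advance -1; mR−mL=13230/3737 → turn +1·90°
n=1: pose=(1,8,E); sL=6/17, sR=6/13; mL=-141/221, mR=6/13; mL+mR=-3/17 → advance -1; mR−mL=243/221 → turn +1·90°
n=2: pose=(0,8,N); sL=60/89, sR=12/29; mL=-1938/2581, mR=12/29; mL+mR=-30/89 → advance -1; mR−mL=3006/2581 → turn +1·90°
n=3: pose=(0,7,W); sL=3, sR=15/13; mL=-69/26, mR=15/13; mL+mR=-3/2 → advance -1; mR−mL=99/26 → turn +1·90°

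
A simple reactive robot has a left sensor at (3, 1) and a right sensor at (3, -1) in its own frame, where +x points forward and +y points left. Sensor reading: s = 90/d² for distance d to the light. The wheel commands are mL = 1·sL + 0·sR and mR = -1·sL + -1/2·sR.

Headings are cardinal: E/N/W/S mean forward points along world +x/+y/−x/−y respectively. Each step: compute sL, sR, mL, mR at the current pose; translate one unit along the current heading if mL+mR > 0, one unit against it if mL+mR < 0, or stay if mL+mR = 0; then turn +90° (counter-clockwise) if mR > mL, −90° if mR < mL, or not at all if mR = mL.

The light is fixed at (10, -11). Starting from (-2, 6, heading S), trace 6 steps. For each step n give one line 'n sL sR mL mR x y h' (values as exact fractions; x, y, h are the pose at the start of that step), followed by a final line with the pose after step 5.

0 90/317 18/73 90/317 -9423/23141 -2 6 S
1 45/257 45/293 45/257 -37935/150602 -2 7 W
2 2/13 90/541 2/13 -1667/7033 -1 7 N
3 45/194 9/32 45/194 -2313/6208 -1 6 E
4 90/317 18/73 90/317 -9423/23141 -2 6 S
5 45/257 45/293 45/257 -37935/150602 -2 7 W
final -1 7 N

n=0: pose=(-2,6,S); sL=90/317, sR=18/73; mL=90/317, mR=-9423/23141; mL+mR=-9/73 → advance -1; mR−mL=-15993/23141 → turn -1·90°
n=1: pose=(-2,7,W); sL=45/257, sR=45/293; mL=45/257, mR=-37935/150602; mL+mR=-45/586 → advance -1; mR−mL=-64305/150602 → turn -1·90°
n=2: pose=(-1,7,N); sL=2/13, sR=90/541; mL=2/13, mR=-1667/7033; mL+mR=-45/541 → advance -1; mR−mL=-2749/7033 → turn -1·90°
n=3: pose=(-1,6,E); sL=45/194, sR=9/32; mL=45/194, mR=-2313/6208; mL+mR=-9/64 → advance -1; mR−mL=-3753/6208 → turn -1·90°
n=4: pose=(-2,6,S); sL=90/317, sR=18/73; mL=90/317, mR=-9423/23141; mL+mR=-9/73 → advance -1; mR−mL=-15993/23141 → turn -1·90°
n=5: pose=(-2,7,W); sL=45/257, sR=45/293; mL=45/257, mR=-37935/150602; mL+mR=-45/586 → advance -1; mR−mL=-64305/150602 → turn -1·90°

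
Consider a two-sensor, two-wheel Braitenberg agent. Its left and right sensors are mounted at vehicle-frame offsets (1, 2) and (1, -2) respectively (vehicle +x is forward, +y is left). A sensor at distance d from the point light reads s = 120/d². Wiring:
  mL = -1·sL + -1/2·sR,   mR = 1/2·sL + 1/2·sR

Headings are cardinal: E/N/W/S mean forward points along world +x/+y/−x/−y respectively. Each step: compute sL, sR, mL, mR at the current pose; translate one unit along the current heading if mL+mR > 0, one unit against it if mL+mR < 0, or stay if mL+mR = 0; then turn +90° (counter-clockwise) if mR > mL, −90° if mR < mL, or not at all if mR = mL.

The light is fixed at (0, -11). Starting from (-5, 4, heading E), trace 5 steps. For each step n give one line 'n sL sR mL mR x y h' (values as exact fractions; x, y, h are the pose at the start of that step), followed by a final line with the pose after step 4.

0 24/61 24/37 -1620/2257 1176/2257 -5 4 E
1 3/8 15/34 -81/136 111/272 -6 4 N
2 120/193 24/61 -9636/11773 5976/11773 -6 3 W
3 60/89 60/109 -9210/9701 5940/9701 -5 3 S
4 24/61 24/37 -1620/2257 1176/2257 -5 4 E
final -6 4 N

n=0: pose=(-5,4,E); sL=24/61, sR=24/37; mL=-1620/2257, mR=1176/2257; mL+mR=-12/61 → advance -1; mR−mL=2796/2257 → turn +1·90°
n=1: pose=(-6,4,N); sL=3/8, sR=15/34; mL=-81/136, mR=111/272; mL+mR=-3/16 → advance -1; mR−mL=273/272 → turn +1·90°
n=2: pose=(-6,3,W); sL=120/193, sR=24/61; mL=-9636/11773, mR=5976/11773; mL+mR=-60/193 → advance -1; mR−mL=15612/11773 → turn +1·90°
n=3: pose=(-5,3,S); sL=60/89, sR=60/109; mL=-9210/9701, mR=5940/9701; mL+mR=-30/89 → advance -1; mR−mL=15150/9701 → turn +1·90°
n=4: pose=(-5,4,E); sL=24/61, sR=24/37; mL=-1620/2257, mR=1176/2257; mL+mR=-12/61 → advance -1; mR−mL=2796/2257 → turn +1·90°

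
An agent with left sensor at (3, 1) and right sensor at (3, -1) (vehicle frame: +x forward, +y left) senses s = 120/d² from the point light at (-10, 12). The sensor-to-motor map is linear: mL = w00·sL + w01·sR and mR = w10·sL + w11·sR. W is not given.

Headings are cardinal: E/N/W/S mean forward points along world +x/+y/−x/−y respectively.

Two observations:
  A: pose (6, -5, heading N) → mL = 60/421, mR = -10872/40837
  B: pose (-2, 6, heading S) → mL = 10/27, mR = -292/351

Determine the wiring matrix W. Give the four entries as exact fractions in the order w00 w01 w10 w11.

1/2 0 -1/2 -1/2

obs A: pose=(6,-5,N) → sL=120/421, sR=24/97, mL=60/421, mR=-10872/40837
obs B: pose=(-2,6,S) → sL=20/27, sR=12/13, mL=10/27, mR=-292/351
sensor matrix S = [[120/421, 24/97], [20/27, 12/13]]; det S = 381440/4777929
solve [mL_A; mL_B] = S·[w00; w01] and [mR_A; mR_B] = S·[w10; w11]:
  w00 = 1/2, w01 = 0, w10 = -1/2, w11 = -1/2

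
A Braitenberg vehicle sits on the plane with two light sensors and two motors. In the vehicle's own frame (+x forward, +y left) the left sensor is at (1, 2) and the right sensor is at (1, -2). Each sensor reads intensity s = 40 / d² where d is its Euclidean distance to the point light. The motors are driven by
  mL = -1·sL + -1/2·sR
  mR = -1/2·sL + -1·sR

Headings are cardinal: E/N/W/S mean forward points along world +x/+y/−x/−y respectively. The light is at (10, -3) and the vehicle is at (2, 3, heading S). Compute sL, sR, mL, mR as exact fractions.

40/61 8/25 -1244/1525 -988/1525

left sensor world pos  = (4, 2); dL² = 61
right sensor world pos = (0, 2); dR² = 125
sL = 40/61 = 40/61
sR = 40/125 = 8/25
mL = -1·sL + -1/2·sR = -1244/1525
mR = -1/2·sL + -1·sR = -988/1525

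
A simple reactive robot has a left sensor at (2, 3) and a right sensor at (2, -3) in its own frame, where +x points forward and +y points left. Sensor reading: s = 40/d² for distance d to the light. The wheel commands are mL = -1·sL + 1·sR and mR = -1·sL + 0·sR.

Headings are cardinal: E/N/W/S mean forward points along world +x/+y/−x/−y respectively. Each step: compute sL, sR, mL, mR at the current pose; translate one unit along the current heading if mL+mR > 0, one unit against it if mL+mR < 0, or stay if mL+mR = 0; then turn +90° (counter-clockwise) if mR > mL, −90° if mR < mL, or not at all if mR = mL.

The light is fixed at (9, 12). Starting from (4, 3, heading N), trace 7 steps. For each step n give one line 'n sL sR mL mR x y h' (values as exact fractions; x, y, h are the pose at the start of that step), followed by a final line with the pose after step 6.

n=0: pose=(4,3,N); sL=40/113, sR=40/53; mL=2400/5989, mR=-40/113; mL+mR=280/5989 → advance +1; mR−mL=-40/53 → turn -1·90°
n=1: pose=(4,4,E); sL=20/17, sR=4/13; mL=-192/221, mR=-20/17; mL+mR=-452/221 → advance -1; mR−mL=-4/13 → turn -1·90°
n=2: pose=(3,4,S); sL=40/109, sR=40/181; mL=-2880/19729, mR=-40/109; mL+mR=-10120/19729 → advance -1; mR−mL=-40/181 → turn -1·90°
n=3: pose=(3,5,W); sL=10/41, sR=1/2; mL=21/82, mR=-10/41; mL+mR=1/82 → advance +1; mR−mL=-1/2 → turn -1·90°
n=4: pose=(2,5,N); sL=8/25, sR=40/41; mL=672/1025, mR=-8/25; mL+mR=344/1025 → advance +1; mR−mL=-40/41 → turn -1·90°
n=5: pose=(2,6,E); sL=20/17, sR=20/53; mL=-720/901, mR=-20/17; mL+mR=-1780/901 → advance -1; mR−mL=-20/53 → turn -1·90°
n=6: pose=(1,6,S); sL=40/89, sR=8/37; mL=-768/3293, mR=-40/89; mL+mR=-2248/3293 → advance -1; mR−mL=-8/37 → turn -1·90°

0 40/113 40/53 2400/5989 -40/113 4 3 N
1 20/17 4/13 -192/221 -20/17 4 4 E
2 40/109 40/181 -2880/19729 -40/109 3 4 S
3 10/41 1/2 21/82 -10/41 3 5 W
4 8/25 40/41 672/1025 -8/25 2 5 N
5 20/17 20/53 -720/901 -20/17 2 6 E
6 40/89 8/37 -768/3293 -40/89 1 6 S
final 1 7 W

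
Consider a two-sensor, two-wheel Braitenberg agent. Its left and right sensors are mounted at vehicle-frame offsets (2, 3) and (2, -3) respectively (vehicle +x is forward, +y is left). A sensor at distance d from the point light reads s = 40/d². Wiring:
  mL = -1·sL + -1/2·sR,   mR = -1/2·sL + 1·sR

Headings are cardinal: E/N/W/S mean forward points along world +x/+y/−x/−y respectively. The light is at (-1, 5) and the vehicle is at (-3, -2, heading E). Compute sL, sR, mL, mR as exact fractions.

left sensor world pos  = (-1, 1); dL² = 16
right sensor world pos = (-1, -5); dR² = 100
sL = 40/16 = 5/2
sR = 40/100 = 2/5
mL = -1·sL + -1/2·sR = -27/10
mR = -1/2·sL + 1·sR = -17/20

5/2 2/5 -27/10 -17/20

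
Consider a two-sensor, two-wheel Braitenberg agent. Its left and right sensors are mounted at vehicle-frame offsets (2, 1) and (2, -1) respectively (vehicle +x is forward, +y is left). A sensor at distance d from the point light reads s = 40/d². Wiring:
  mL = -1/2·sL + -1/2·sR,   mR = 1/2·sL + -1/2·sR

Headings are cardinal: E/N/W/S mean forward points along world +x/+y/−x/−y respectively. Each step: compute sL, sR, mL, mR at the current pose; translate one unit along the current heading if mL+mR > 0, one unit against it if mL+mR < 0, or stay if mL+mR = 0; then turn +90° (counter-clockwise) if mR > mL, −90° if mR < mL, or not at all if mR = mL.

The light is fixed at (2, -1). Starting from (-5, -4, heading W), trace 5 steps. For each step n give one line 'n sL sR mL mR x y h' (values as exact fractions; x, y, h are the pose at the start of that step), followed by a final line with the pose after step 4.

0 40/97 8/17 -728/1649 -48/1649 -5 -4 W
1 4/5 20/37 -124/185 24/185 -4 -4 S
2 40/17 8/5 -168/85 32/85 -4 -3 E
3 5/8 10/9 -125/144 -35/144 -5 -3 N
4 40/97 8/17 -728/1649 -48/1649 -5 -4 W
final -4 -4 S

n=0: pose=(-5,-4,W); sL=40/97, sR=8/17; mL=-728/1649, mR=-48/1649; mL+mR=-8/17 → advance -1; mR−mL=40/97 → turn +1·90°
n=1: pose=(-4,-4,S); sL=4/5, sR=20/37; mL=-124/185, mR=24/185; mL+mR=-20/37 → advance -1; mR−mL=4/5 → turn +1·90°
n=2: pose=(-4,-3,E); sL=40/17, sR=8/5; mL=-168/85, mR=32/85; mL+mR=-8/5 → advance -1; mR−mL=40/17 → turn +1·90°
n=3: pose=(-5,-3,N); sL=5/8, sR=10/9; mL=-125/144, mR=-35/144; mL+mR=-10/9 → advance -1; mR−mL=5/8 → turn +1·90°
n=4: pose=(-5,-4,W); sL=40/97, sR=8/17; mL=-728/1649, mR=-48/1649; mL+mR=-8/17 → advance -1; mR−mL=40/97 → turn +1·90°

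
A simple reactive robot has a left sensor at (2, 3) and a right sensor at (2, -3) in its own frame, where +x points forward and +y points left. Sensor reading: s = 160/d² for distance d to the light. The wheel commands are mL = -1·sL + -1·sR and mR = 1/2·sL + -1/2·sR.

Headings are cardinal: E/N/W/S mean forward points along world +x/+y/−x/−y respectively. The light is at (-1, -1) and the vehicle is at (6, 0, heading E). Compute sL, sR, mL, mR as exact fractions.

left sensor world pos  = (8, 3); dL² = 97
right sensor world pos = (8, -3); dR² = 85
sL = 160/97 = 160/97
sR = 160/85 = 32/17
mL = -1·sL + -1·sR = -5824/1649
mR = 1/2·sL + -1/2·sR = -192/1649

160/97 32/17 -5824/1649 -192/1649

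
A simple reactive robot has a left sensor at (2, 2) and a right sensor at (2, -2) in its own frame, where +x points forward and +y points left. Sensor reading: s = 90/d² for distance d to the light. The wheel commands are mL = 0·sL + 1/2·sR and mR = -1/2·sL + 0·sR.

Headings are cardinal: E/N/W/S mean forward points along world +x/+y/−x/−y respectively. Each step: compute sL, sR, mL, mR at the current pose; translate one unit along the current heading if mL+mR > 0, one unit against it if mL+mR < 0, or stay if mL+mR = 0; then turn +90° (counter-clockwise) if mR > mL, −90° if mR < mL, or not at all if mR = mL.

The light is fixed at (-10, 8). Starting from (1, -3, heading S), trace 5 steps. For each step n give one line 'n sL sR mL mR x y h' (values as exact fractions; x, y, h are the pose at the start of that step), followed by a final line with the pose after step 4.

n=0: pose=(1,-3,S); sL=45/169, sR=9/25; mL=9/50, mR=-45/338; mL+mR=198/4225 → advance +1; mR−mL=-1323/4225 → turn -1·90°
n=1: pose=(1,-4,W); sL=90/277, sR=90/181; mL=45/181, mR=-45/277; mL+mR=4320/50137 → advance +1; mR−mL=-20610/50137 → turn -1·90°
n=2: pose=(0,-4,N); sL=45/82, sR=45/122; mL=45/244, mR=-45/164; mL+mR=-225/2501 → advance -1; mR−mL=-2295/5002 → turn -1·90°
n=3: pose=(0,-5,E); sL=18/53, sR=10/41; mL=5/41, mR=-9/53; mL+mR=-104/2173 → advance -1; mR−mL=-634/2173 → turn -1·90°
n=4: pose=(-1,-5,S); sL=45/173, sR=45/137; mL=45/274, mR=-45/346; mL+mR=810/23701 → advance +1; mR−mL=-6975/23701 → turn -1·90°

0 45/169 9/25 9/50 -45/338 1 -3 S
1 90/277 90/181 45/181 -45/277 1 -4 W
2 45/82 45/122 45/244 -45/164 0 -4 N
3 18/53 10/41 5/41 -9/53 0 -5 E
4 45/173 45/137 45/274 -45/346 -1 -5 S
final -1 -6 W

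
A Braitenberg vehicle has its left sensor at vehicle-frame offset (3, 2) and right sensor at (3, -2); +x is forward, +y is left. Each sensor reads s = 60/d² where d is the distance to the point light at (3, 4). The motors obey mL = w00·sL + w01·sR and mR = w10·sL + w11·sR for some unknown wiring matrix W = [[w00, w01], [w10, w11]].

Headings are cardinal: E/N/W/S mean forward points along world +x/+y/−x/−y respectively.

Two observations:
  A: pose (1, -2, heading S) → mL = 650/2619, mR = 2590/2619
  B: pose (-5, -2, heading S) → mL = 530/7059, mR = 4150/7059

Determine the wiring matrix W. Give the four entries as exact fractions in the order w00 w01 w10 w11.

obs A: pose=(1,-2,S) → sL=20/27, sR=60/97, mL=650/2619, mR=2590/2619
obs B: pose=(-5,-2,S) → sL=20/39, sR=60/181, mL=530/7059, mR=4150/7059
sensor matrix S = [[20/27, 60/97], [20/39, 60/181]]; det S = -147200/2054169
solve [mL_A; mL_B] = S·[w00; w01] and [mR_A; mR_B] = S·[w10; w11]:
  w00 = -1/2, w01 = 1, w10 = 1/2, w11 = 1

-1/2 1 1/2 1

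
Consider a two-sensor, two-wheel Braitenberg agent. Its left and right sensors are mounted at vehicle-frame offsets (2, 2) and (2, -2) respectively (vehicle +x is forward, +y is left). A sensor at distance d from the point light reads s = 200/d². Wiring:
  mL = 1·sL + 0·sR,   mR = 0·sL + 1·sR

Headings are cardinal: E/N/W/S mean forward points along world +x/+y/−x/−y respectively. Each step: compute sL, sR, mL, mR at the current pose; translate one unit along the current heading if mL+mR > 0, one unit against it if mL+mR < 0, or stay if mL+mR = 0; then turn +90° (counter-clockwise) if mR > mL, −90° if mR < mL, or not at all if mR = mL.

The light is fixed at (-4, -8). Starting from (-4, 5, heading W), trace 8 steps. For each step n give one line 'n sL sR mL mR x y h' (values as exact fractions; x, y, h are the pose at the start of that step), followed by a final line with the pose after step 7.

0 8/5 200/229 8/5 200/229 -4 5 W
1 100/117 100/113 100/117 100/113 -5 5 N
2 200/153 40/53 200/153 40/53 -5 6 W
3 25/34 25/32 25/34 25/32 -6 6 N
4 40/37 40/61 40/37 40/61 -6 7 W
5 100/157 20/29 100/157 20/29 -7 7 N
6 200/221 200/349 200/221 200/349 -7 8 W
7 5/9 25/41 5/9 25/41 -8 8 N
final -8 9 W

n=0: pose=(-4,5,W); sL=8/5, sR=200/229; mL=8/5, mR=200/229; mL+mR=2832/1145 → advance +1; mR−mL=-832/1145 → turn -1·90°
n=1: pose=(-5,5,N); sL=100/117, sR=100/113; mL=100/117, mR=100/113; mL+mR=23000/13221 → advance +1; mR−mL=400/13221 → turn +1·90°
n=2: pose=(-5,6,W); sL=200/153, sR=40/53; mL=200/153, mR=40/53; mL+mR=16720/8109 → advance +1; mR−mL=-4480/8109 → turn -1·90°
n=3: pose=(-6,6,N); sL=25/34, sR=25/32; mL=25/34, mR=25/32; mL+mR=825/544 → advance +1; mR−mL=25/544 → turn +1·90°
n=4: pose=(-6,7,W); sL=40/37, sR=40/61; mL=40/37, mR=40/61; mL+mR=3920/2257 → advance +1; mR−mL=-960/2257 → turn -1·90°
n=5: pose=(-7,7,N); sL=100/157, sR=20/29; mL=100/157, mR=20/29; mL+mR=6040/4553 → advance +1; mR−mL=240/4553 → turn +1·90°
n=6: pose=(-7,8,W); sL=200/221, sR=200/349; mL=200/221, mR=200/349; mL+mR=114000/77129 → advance +1; mR−mL=-25600/77129 → turn -1·90°
n=7: pose=(-8,8,N); sL=5/9, sR=25/41; mL=5/9, mR=25/41; mL+mR=430/369 → advance +1; mR−mL=20/369 → turn +1·90°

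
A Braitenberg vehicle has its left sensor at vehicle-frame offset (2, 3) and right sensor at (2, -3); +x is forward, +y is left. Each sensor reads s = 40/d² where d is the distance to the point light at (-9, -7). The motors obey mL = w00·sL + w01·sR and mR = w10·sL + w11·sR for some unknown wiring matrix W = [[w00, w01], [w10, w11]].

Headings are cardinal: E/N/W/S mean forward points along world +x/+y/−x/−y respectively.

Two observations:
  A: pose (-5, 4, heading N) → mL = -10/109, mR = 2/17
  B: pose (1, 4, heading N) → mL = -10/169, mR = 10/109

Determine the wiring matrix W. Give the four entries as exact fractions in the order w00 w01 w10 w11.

obs A: pose=(-5,4,N) → sL=4/17, sR=20/109, mL=-10/109, mR=2/17
obs B: pose=(1,4,N) → sL=20/109, sR=20/169, mL=-10/169, mR=10/109
sensor matrix S = [[4/17, 20/109], [20/109, 20/169]]; det S = -198720/34134113
solve [mL_A; mL_B] = S·[w00; w01] and [mR_A; mR_B] = S·[w10; w11]:
  w00 = 0, w01 = -1/2, w10 = 1/2, w11 = 0

0 -1/2 1/2 0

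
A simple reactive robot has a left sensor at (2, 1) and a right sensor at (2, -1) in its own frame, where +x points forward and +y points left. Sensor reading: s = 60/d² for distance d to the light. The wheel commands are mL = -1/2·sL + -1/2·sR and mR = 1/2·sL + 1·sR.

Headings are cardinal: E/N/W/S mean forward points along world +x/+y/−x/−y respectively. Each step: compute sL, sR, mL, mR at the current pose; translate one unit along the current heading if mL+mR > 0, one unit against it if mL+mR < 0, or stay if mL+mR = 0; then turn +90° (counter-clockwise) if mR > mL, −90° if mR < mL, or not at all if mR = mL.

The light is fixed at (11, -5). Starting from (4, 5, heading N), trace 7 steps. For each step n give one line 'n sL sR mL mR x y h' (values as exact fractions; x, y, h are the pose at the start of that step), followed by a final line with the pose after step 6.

0 15/52 1/3 -97/312 149/312 4 5 N
1 60/181 4/15 -812/2715 1174/2715 4 6 W
2 6/13 10/27 -146/351 211/351 3 6 S
3 60/157 20/39 -2740/6123 4310/6123 3 5 E
4 15/52 1/3 -97/312 149/312 4 5 N
5 60/181 4/15 -812/2715 1174/2715 4 6 W
6 6/13 10/27 -146/351 211/351 3 6 S
final 3 5 E

n=0: pose=(4,5,N); sL=15/52, sR=1/3; mL=-97/312, mR=149/312; mL+mR=1/6 → advance +1; mR−mL=41/52 → turn +1·90°
n=1: pose=(4,6,W); sL=60/181, sR=4/15; mL=-812/2715, mR=1174/2715; mL+mR=2/15 → advance +1; mR−mL=662/905 → turn +1·90°
n=2: pose=(3,6,S); sL=6/13, sR=10/27; mL=-146/351, mR=211/351; mL+mR=5/27 → advance +1; mR−mL=119/117 → turn +1·90°
n=3: pose=(3,5,E); sL=60/157, sR=20/39; mL=-2740/6123, mR=4310/6123; mL+mR=10/39 → advance +1; mR−mL=2350/2041 → turn +1·90°
n=4: pose=(4,5,N); sL=15/52, sR=1/3; mL=-97/312, mR=149/312; mL+mR=1/6 → advance +1; mR−mL=41/52 → turn +1·90°
n=5: pose=(4,6,W); sL=60/181, sR=4/15; mL=-812/2715, mR=1174/2715; mL+mR=2/15 → advance +1; mR−mL=662/905 → turn +1·90°
n=6: pose=(3,6,S); sL=6/13, sR=10/27; mL=-146/351, mR=211/351; mL+mR=5/27 → advance +1; mR−mL=119/117 → turn +1·90°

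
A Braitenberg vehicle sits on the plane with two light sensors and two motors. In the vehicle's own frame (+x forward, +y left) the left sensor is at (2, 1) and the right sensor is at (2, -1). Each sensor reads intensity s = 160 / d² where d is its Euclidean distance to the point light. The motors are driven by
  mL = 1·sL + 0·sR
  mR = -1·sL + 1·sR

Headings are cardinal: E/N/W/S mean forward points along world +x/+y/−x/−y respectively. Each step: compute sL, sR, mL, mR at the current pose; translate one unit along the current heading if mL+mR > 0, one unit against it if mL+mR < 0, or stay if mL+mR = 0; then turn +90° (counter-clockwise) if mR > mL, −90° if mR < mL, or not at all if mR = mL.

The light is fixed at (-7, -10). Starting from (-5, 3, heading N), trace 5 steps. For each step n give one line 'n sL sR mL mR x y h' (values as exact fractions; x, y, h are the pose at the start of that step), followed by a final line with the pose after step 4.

n=0: pose=(-5,3,N); sL=80/113, sR=80/117; mL=80/113, mR=-320/13221; mL+mR=80/117 → advance +1; mR−mL=-9680/13221 → turn -1·90°
n=1: pose=(-5,4,E); sL=160/241, sR=32/37; mL=160/241, mR=1792/8917; mL+mR=32/37 → advance +1; mR−mL=-4128/8917 → turn -1·90°
n=2: pose=(-4,4,S); sL=1, sR=40/37; mL=1, mR=3/37; mL+mR=40/37 → advance +1; mR−mL=-34/37 → turn -1·90°
n=3: pose=(-4,3,W); sL=32/29, sR=160/197; mL=32/29, mR=-1664/5713; mL+mR=160/197 → advance +1; mR−mL=-7968/5713 → turn -1·90°
n=4: pose=(-5,3,N); sL=80/113, sR=80/117; mL=80/113, mR=-320/13221; mL+mR=80/117 → advance +1; mR−mL=-9680/13221 → turn -1·90°

0 80/113 80/117 80/113 -320/13221 -5 3 N
1 160/241 32/37 160/241 1792/8917 -5 4 E
2 1 40/37 1 3/37 -4 4 S
3 32/29 160/197 32/29 -1664/5713 -4 3 W
4 80/113 80/117 80/113 -320/13221 -5 3 N
final -5 4 E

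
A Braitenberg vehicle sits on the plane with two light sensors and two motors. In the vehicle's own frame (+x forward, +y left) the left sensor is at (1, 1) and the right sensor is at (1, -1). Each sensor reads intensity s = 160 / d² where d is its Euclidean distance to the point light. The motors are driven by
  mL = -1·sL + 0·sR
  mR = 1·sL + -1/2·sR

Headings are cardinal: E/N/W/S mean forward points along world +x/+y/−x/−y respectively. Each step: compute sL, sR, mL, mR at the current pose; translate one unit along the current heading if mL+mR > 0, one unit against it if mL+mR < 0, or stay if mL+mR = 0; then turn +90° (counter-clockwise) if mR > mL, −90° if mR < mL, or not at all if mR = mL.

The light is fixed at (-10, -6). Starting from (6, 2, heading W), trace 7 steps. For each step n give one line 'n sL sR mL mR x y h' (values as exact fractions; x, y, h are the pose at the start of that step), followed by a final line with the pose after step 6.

n=0: pose=(6,2,W); sL=80/137, sR=80/153; mL=-80/137, mR=6760/20961; mL+mR=-40/153 → advance -1; mR−mL=19000/20961 → turn +1·90°
n=1: pose=(7,2,S); sL=160/373, sR=32/61; mL=-160/373, mR=3792/22753; mL+mR=-16/61 → advance -1; mR−mL=13552/22753 → turn +1·90°
n=2: pose=(7,3,E); sL=20/53, sR=40/97; mL=-20/53, mR=880/5141; mL+mR=-20/97 → advance -1; mR−mL=2820/5141 → turn +1·90°
n=3: pose=(6,3,N); sL=32/65, sR=160/389; mL=-32/65, mR=7248/25285; mL+mR=-80/389 → advance -1; mR−mL=19696/25285 → turn +1·90°
n=4: pose=(6,2,W); sL=80/137, sR=80/153; mL=-80/137, mR=6760/20961; mL+mR=-40/153 → advance -1; mR−mL=19000/20961 → turn +1·90°
n=5: pose=(7,2,S); sL=160/373, sR=32/61; mL=-160/373, mR=3792/22753; mL+mR=-16/61 → advance -1; mR−mL=13552/22753 → turn +1·90°
n=6: pose=(7,3,E); sL=20/53, sR=40/97; mL=-20/53, mR=880/5141; mL+mR=-20/97 → advance -1; mR−mL=2820/5141 → turn +1·90°

0 80/137 80/153 -80/137 6760/20961 6 2 W
1 160/373 32/61 -160/373 3792/22753 7 2 S
2 20/53 40/97 -20/53 880/5141 7 3 E
3 32/65 160/389 -32/65 7248/25285 6 3 N
4 80/137 80/153 -80/137 6760/20961 6 2 W
5 160/373 32/61 -160/373 3792/22753 7 2 S
6 20/53 40/97 -20/53 880/5141 7 3 E
final 6 3 N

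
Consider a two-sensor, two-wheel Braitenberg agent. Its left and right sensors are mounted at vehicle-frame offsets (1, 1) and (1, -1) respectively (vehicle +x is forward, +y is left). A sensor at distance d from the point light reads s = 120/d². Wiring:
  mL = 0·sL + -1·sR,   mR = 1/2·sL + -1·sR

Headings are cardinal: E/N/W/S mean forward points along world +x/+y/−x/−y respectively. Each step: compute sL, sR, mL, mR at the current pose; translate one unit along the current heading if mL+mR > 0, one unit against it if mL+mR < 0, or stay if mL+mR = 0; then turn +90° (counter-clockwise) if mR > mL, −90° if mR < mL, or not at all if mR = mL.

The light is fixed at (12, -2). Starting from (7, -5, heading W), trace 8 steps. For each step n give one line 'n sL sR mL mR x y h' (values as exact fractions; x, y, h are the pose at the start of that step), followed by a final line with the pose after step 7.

n=0: pose=(7,-5,W); sL=30/13, sR=3; mL=-3, mR=-24/13; mL+mR=-63/13 → advance -1; mR−mL=15/13 → turn +1·90°
n=1: pose=(8,-5,S); sL=24/5, sR=120/41; mL=-120/41, mR=-108/205; mL+mR=-708/205 → advance -1; mR−mL=12/5 → turn +1·90°
n=2: pose=(8,-4,E); sL=12, sR=20/3; mL=-20/3, mR=-2/3; mL+mR=-22/3 → advance -1; mR−mL=6 → turn +1·90°
n=3: pose=(7,-4,N); sL=120/37, sR=120/17; mL=-120/17, mR=-3420/629; mL+mR=-7860/629 → advance -1; mR−mL=60/37 → turn +1·90°
n=4: pose=(7,-5,W); sL=30/13, sR=3; mL=-3, mR=-24/13; mL+mR=-63/13 → advance -1; mR−mL=15/13 → turn +1·90°
n=5: pose=(8,-5,S); sL=24/5, sR=120/41; mL=-120/41, mR=-108/205; mL+mR=-708/205 → advance -1; mR−mL=12/5 → turn +1·90°
n=6: pose=(8,-4,E); sL=12, sR=20/3; mL=-20/3, mR=-2/3; mL+mR=-22/3 → advance -1; mR−mL=6 → turn +1·90°
n=7: pose=(7,-4,N); sL=120/37, sR=120/17; mL=-120/17, mR=-3420/629; mL+mR=-7860/629 → advance -1; mR−mL=60/37 → turn +1·90°

0 30/13 3 -3 -24/13 7 -5 W
1 24/5 120/41 -120/41 -108/205 8 -5 S
2 12 20/3 -20/3 -2/3 8 -4 E
3 120/37 120/17 -120/17 -3420/629 7 -4 N
4 30/13 3 -3 -24/13 7 -5 W
5 24/5 120/41 -120/41 -108/205 8 -5 S
6 12 20/3 -20/3 -2/3 8 -4 E
7 120/37 120/17 -120/17 -3420/629 7 -4 N
final 7 -5 W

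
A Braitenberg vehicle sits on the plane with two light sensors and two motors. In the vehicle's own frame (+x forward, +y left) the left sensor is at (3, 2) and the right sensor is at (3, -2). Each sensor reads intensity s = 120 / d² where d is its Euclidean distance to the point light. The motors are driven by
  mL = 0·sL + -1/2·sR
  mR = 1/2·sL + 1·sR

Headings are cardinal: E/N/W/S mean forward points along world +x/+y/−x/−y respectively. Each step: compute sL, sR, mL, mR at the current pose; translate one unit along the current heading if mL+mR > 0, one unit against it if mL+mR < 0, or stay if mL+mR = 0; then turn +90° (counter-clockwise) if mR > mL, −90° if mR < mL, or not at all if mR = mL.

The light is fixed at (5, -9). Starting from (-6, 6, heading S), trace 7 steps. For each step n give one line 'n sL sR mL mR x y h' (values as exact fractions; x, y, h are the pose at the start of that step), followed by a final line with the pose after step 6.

0 8/15 120/313 -60/313 3052/4695 -6 6 S
1 3/8 15/26 -15/52 159/208 -6 5 E
2 120/433 120/353 -60/353 73140/152849 -5 5 N
3 60/169 60/229 -30/229 17010/38701 -5 6 W
4 8/15 120/313 -60/313 3052/4695 -6 6 S
5 3/8 15/26 -15/52 159/208 -6 5 E
6 120/433 120/353 -60/353 73140/152849 -5 5 N
final -5 6 W

n=0: pose=(-6,6,S); sL=8/15, sR=120/313; mL=-60/313, mR=3052/4695; mL+mR=2152/4695 → advance +1; mR−mL=3952/4695 → turn +1·90°
n=1: pose=(-6,5,E); sL=3/8, sR=15/26; mL=-15/52, mR=159/208; mL+mR=99/208 → advance +1; mR−mL=219/208 → turn +1·90°
n=2: pose=(-5,5,N); sL=120/433, sR=120/353; mL=-60/353, mR=73140/152849; mL+mR=47160/152849 → advance +1; mR−mL=99120/152849 → turn +1·90°
n=3: pose=(-5,6,W); sL=60/169, sR=60/229; mL=-30/229, mR=17010/38701; mL+mR=11940/38701 → advance +1; mR−mL=22080/38701 → turn +1·90°
n=4: pose=(-6,6,S); sL=8/15, sR=120/313; mL=-60/313, mR=3052/4695; mL+mR=2152/4695 → advance +1; mR−mL=3952/4695 → turn +1·90°
n=5: pose=(-6,5,E); sL=3/8, sR=15/26; mL=-15/52, mR=159/208; mL+mR=99/208 → advance +1; mR−mL=219/208 → turn +1·90°
n=6: pose=(-5,5,N); sL=120/433, sR=120/353; mL=-60/353, mR=73140/152849; mL+mR=47160/152849 → advance +1; mR−mL=99120/152849 → turn +1·90°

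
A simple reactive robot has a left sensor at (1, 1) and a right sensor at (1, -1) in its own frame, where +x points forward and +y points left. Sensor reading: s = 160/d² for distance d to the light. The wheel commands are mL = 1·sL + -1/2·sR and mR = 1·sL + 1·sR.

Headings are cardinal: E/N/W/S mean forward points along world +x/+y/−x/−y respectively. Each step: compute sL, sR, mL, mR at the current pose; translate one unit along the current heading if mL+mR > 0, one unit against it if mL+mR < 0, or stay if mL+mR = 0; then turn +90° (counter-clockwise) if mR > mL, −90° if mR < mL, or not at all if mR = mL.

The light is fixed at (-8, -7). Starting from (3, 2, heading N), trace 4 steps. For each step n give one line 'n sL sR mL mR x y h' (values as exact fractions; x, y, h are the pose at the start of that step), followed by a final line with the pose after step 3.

n=0: pose=(3,2,N); sL=4/5, sR=40/61; mL=144/305, mR=444/305; mL+mR=588/305 → advance +1; mR−mL=60/61 → turn +1·90°
n=1: pose=(3,3,W); sL=160/181, sR=160/221; mL=20880/40001, mR=64320/40001; mL+mR=85200/40001 → advance +1; mR−mL=240/221 → turn +1·90°
n=2: pose=(2,3,S); sL=80/101, sR=80/81; mL=2440/8181, mR=14560/8181; mL+mR=17000/8181 → advance +1; mR−mL=40/27 → turn +1·90°
n=3: pose=(2,2,E); sL=160/221, sR=32/37; mL=2384/8177, mR=12992/8177; mL+mR=15376/8177 → advance +1; mR−mL=48/37 → turn +1·90°

0 4/5 40/61 144/305 444/305 3 2 N
1 160/181 160/221 20880/40001 64320/40001 3 3 W
2 80/101 80/81 2440/8181 14560/8181 2 3 S
3 160/221 32/37 2384/8177 12992/8177 2 2 E
final 3 2 N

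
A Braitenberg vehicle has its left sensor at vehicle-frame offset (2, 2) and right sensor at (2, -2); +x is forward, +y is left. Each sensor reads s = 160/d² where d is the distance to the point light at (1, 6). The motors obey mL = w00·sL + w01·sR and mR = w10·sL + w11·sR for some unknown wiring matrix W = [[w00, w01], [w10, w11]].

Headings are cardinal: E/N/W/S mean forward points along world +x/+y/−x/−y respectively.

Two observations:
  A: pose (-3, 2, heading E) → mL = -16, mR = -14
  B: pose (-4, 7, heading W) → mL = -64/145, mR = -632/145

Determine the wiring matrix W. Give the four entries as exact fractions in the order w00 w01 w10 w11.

-1 1 -1/2 -1

obs A: pose=(-3,2,E) → sL=20, sR=4, mL=-16, mR=-14
obs B: pose=(-4,7,W) → sL=16/5, sR=80/29, mL=-64/145, mR=-632/145
sensor matrix S = [[20, 4], [16/5, 80/29]]; det S = 6144/145
solve [mL_A; mL_B] = S·[w00; w01] and [mR_A; mR_B] = S·[w10; w11]:
  w00 = -1, w01 = 1, w10 = -1/2, w11 = -1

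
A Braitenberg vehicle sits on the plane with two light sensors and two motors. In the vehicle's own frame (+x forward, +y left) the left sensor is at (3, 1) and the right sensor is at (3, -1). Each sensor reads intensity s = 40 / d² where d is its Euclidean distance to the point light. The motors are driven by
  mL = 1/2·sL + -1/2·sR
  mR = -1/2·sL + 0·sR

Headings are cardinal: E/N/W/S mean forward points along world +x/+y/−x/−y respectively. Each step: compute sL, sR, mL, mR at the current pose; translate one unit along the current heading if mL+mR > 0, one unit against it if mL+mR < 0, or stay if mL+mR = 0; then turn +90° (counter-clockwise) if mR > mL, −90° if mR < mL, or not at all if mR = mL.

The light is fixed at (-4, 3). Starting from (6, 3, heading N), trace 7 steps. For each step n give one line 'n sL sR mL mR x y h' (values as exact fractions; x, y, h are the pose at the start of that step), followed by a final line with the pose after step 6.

0 4/9 4/13 8/117 -2/9 6 3 N
1 40/169 40/173 80/29237 -20/169 6 2 E
2 10/29 1/2 -9/116 -5/29 5 2 S
3 40/37 40/37 0 -20/37 5 3 W
4 4/9 4/13 8/117 -2/9 6 3 N
5 40/169 40/173 80/29237 -20/169 6 2 E
6 10/29 1/2 -9/116 -5/29 5 2 S
final 5 3 W

n=0: pose=(6,3,N); sL=4/9, sR=4/13; mL=8/117, mR=-2/9; mL+mR=-2/13 → advance -1; mR−mL=-34/117 → turn -1·90°
n=1: pose=(6,2,E); sL=40/169, sR=40/173; mL=80/29237, mR=-20/169; mL+mR=-20/173 → advance -1; mR−mL=-3540/29237 → turn -1·90°
n=2: pose=(5,2,S); sL=10/29, sR=1/2; mL=-9/116, mR=-5/29; mL+mR=-1/4 → advance -1; mR−mL=-11/116 → turn -1·90°
n=3: pose=(5,3,W); sL=40/37, sR=40/37; mL=0, mR=-20/37; mL+mR=-20/37 → advance -1; mR−mL=-20/37 → turn -1·90°
n=4: pose=(6,3,N); sL=4/9, sR=4/13; mL=8/117, mR=-2/9; mL+mR=-2/13 → advance -1; mR−mL=-34/117 → turn -1·90°
n=5: pose=(6,2,E); sL=40/169, sR=40/173; mL=80/29237, mR=-20/169; mL+mR=-20/173 → advance -1; mR−mL=-3540/29237 → turn -1·90°
n=6: pose=(5,2,S); sL=10/29, sR=1/2; mL=-9/116, mR=-5/29; mL+mR=-1/4 → advance -1; mR−mL=-11/116 → turn -1·90°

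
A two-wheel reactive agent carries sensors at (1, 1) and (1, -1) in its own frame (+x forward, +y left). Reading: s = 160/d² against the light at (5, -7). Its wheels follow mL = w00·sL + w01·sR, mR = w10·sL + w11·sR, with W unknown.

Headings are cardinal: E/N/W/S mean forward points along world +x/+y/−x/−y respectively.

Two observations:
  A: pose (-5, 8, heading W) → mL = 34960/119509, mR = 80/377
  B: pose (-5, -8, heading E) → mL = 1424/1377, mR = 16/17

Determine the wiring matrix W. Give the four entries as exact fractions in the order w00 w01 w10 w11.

obs A: pose=(-5,8,W) → sL=160/317, sR=160/377, mL=34960/119509, mR=80/377
obs B: pose=(-5,-8,E) → sL=160/81, sR=32/17, mL=1424/1377, mR=16/17
sensor matrix S = [[160/317, 160/377], [160/81, 32/17]]; det S = 18391040/164563893
solve [mL_A; mL_B] = S·[w00; w01] and [mR_A; mR_B] = S·[w10; w11]:
  w00 = 1, w01 = -1/2, w10 = 0, w11 = 1/2

1 -1/2 0 1/2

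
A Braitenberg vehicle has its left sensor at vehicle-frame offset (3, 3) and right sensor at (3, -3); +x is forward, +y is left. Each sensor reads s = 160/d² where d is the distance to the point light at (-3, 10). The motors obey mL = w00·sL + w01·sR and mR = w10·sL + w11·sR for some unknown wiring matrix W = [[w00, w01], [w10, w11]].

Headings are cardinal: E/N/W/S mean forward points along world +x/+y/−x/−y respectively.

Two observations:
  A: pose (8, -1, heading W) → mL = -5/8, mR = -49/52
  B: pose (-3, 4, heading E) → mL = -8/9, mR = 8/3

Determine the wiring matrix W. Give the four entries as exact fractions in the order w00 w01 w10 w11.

obs A: pose=(8,-1,W) → sL=8/13, sR=5/4, mL=-5/8, mR=-49/52
obs B: pose=(-3,4,E) → sL=80/9, sR=16/9, mL=-8/9, mR=8/3
sensor matrix S = [[8/13, 5/4], [80/9, 16/9]]; det S = -1172/117
solve [mL_A; mL_B] = S·[w00; w01] and [mR_A; mR_B] = S·[w10; w11]:
  w00 = 0, w01 = -1/2, w10 = 1/2, w11 = -1

0 -1/2 1/2 -1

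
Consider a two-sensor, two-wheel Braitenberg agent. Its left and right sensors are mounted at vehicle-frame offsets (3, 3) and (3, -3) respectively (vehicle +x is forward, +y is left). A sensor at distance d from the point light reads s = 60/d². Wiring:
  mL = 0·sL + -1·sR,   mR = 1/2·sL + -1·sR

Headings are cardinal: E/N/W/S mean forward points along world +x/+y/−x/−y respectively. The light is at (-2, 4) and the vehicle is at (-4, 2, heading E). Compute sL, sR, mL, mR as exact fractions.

left sensor world pos  = (-1, 5); dL² = 2
right sensor world pos = (-1, -1); dR² = 26
sL = 60/2 = 30
sR = 60/26 = 30/13
mL = 0·sL + -1·sR = -30/13
mR = 1/2·sL + -1·sR = 165/13

30 30/13 -30/13 165/13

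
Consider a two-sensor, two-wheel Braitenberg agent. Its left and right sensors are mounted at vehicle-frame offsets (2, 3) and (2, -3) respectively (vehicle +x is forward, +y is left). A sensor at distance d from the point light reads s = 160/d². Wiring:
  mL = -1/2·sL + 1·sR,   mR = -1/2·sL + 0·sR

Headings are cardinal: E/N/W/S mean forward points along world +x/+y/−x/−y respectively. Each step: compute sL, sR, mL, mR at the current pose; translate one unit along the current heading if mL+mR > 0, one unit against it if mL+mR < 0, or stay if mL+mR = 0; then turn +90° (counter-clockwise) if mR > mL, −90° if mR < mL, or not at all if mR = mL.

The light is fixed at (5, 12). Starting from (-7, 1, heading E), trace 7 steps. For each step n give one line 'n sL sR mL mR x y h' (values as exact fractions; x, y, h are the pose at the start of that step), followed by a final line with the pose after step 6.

0 40/41 20/37 80/1517 -20/41 -7 1 E
1 160/269 32/85 1808/22865 -80/269 -8 1 S
2 80/197 80/137 10280/26989 -40/197 -8 2 W
3 160/353 32/37 8336/13061 -80/353 -9 2 N
4 8/9 5/9 1/9 -4/9 -9 3 E
5 32/53 32/89 272/4717 -16/53 -10 3 S
6 16/41 80/157 2024/6437 -8/41 -10 4 W
final -11 4 N

n=0: pose=(-7,1,E); sL=40/41, sR=20/37; mL=80/1517, mR=-20/41; mL+mR=-660/1517 → advance -1; mR−mL=-20/37 → turn -1·90°
n=1: pose=(-8,1,S); sL=160/269, sR=32/85; mL=1808/22865, mR=-80/269; mL+mR=-4992/22865 → advance -1; mR−mL=-32/85 → turn -1·90°
n=2: pose=(-8,2,W); sL=80/197, sR=80/137; mL=10280/26989, mR=-40/197; mL+mR=4800/26989 → advance +1; mR−mL=-80/137 → turn -1·90°
n=3: pose=(-9,2,N); sL=160/353, sR=32/37; mL=8336/13061, mR=-80/353; mL+mR=5376/13061 → advance +1; mR−mL=-32/37 → turn -1·90°
n=4: pose=(-9,3,E); sL=8/9, sR=5/9; mL=1/9, mR=-4/9; mL+mR=-1/3 → advance -1; mR−mL=-5/9 → turn -1·90°
n=5: pose=(-10,3,S); sL=32/53, sR=32/89; mL=272/4717, mR=-16/53; mL+mR=-1152/4717 → advance -1; mR−mL=-32/89 → turn -1·90°
n=6: pose=(-10,4,W); sL=16/41, sR=80/157; mL=2024/6437, mR=-8/41; mL+mR=768/6437 → advance +1; mR−mL=-80/157 → turn -1·90°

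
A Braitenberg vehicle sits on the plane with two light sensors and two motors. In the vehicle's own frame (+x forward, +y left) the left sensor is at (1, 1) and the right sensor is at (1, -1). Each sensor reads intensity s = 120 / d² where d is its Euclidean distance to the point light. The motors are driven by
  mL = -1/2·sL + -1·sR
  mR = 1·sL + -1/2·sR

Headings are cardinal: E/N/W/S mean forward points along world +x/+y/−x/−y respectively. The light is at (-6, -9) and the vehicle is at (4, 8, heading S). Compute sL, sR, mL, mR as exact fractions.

left sensor world pos  = (5, 7); dL² = 377
right sensor world pos = (3, 7); dR² = 337
sL = 120/377 = 120/377
sR = 120/337 = 120/337
mL = -1/2·sL + -1·sR = -65460/127049
mR = 1·sL + -1/2·sR = 17820/127049

120/377 120/337 -65460/127049 17820/127049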